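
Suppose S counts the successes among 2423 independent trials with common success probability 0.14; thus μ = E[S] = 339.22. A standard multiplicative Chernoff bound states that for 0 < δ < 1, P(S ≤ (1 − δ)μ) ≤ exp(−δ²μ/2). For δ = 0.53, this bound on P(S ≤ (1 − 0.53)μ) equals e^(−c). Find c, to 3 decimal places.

c = δ²μ/2 = 0.53²·339.22/2 = 47.6434.

47.643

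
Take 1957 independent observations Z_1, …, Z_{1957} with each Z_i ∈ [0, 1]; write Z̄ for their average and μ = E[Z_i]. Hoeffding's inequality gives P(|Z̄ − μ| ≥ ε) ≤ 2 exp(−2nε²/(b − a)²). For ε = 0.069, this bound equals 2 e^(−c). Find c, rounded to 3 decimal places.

18.635

c = 2nε²/(b − a)² = 2·1957·0.069² / 1² = 18.6346.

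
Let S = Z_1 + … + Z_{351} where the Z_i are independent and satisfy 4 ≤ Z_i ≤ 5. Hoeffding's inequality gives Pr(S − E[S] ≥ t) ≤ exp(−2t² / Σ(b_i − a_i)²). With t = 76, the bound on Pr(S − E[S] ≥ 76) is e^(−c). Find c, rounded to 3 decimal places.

Σ(b_i − a_i)² = 351·(1)² = 351.
c = 2t²/351 = 2·76²/351 = 32.9117.

32.912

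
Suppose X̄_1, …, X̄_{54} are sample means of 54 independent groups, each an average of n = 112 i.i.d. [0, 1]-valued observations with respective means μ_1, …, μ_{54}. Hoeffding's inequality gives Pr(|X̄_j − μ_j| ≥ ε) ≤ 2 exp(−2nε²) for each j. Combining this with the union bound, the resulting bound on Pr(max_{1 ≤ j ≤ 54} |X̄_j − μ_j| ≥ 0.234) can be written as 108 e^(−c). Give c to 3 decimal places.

12.265

Union bound over the 54 events: Pr(max_{1 ≤ j ≤ 54} |X̄_j − μ_j| ≥ 0.234) ≤ 54·2·exp(−2nε²) = 108 exp(−2·112·0.234²).
So c = 2·112·0.234² = 12.2653.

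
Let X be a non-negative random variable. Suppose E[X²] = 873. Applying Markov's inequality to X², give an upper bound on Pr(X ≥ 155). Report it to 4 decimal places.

0.0363

Since X ≥ 0, the event {X ≥ 155} is the same as {X² ≥ 24025}.
Markov's inequality applied to X² gives Pr(X² ≥ 24025) ≤ E[X²]/24025 = 873/24025 = 0.0363.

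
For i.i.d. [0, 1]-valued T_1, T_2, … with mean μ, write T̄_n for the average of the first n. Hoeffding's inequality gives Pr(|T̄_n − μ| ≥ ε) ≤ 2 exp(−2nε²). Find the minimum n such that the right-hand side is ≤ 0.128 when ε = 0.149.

62

Require 2·exp(−2nε²) ≤ 0.128, i.e. 2nε² ≥ ln(2/0.128) = 2.748872.
So n ≥ 2.748872 / (2·0.149²) = 61.909.
The smallest integer n is 62.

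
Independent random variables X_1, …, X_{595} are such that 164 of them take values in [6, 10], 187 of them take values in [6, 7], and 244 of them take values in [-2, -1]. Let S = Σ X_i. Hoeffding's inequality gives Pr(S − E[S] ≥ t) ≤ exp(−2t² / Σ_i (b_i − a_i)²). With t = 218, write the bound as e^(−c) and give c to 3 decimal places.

31.112

Σ(b_i − a_i)² = 164·4² + 187·1² + 244·1² = 3055.
c = 2t² / 3055 = 2·218² / 3055 = 31.1123.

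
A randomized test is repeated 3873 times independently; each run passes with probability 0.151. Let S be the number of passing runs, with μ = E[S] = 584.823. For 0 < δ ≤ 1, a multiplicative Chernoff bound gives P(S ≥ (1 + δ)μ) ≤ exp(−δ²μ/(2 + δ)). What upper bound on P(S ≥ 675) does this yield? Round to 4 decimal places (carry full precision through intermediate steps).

0.0016

Write 675 = (1 + δ)μ, so δ = 675/584.823 − 1 = 0.1541954…
Then the exponent is δ²μ/(2 + δ) = (675 − μ)² / (μ·(2 + δ)) = 6.454789.
Bound = exp(−6.454789) = 0.00157.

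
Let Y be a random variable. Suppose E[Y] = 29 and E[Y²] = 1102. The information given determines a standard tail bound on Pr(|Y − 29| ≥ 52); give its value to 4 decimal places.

The first two moments determine the variance, so Chebyshev's inequality is the sharpest standard bound available.
Var(Y) = E[Y²] − (E[Y])² = 1102 − 841 = 261.
Chebyshev's inequality: Pr(|Y − μ| ≥ t) ≤ Var(Y)/t² = 261/2704 = 0.0965.

0.0965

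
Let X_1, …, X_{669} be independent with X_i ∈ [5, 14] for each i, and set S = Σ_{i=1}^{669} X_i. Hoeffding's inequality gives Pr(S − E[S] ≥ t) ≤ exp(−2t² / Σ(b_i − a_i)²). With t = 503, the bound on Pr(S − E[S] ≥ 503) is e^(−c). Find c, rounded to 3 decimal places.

9.338

Σ(b_i − a_i)² = 669·(9)² = 54189.
c = 2t²/54189 = 2·503²/54189 = 9.3380.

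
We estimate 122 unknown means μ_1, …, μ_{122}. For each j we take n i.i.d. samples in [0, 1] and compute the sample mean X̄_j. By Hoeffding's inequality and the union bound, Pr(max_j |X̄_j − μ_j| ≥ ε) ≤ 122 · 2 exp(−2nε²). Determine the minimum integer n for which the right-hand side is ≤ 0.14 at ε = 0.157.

Need 2·122·exp(−2nε²) ≤ 0.14, i.e. exp(−2nε²) ≤ 0.14/244.
So 2nε² ≥ ln(244/0.14) = 7.463281.
Hence n ≥ 7.463281/(2·0.157²) = 151.391.
The smallest integer n is 152.

152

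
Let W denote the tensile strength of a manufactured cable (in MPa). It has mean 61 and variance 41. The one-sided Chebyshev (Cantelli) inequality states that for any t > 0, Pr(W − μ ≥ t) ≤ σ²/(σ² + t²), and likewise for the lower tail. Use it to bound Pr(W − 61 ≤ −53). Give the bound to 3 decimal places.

Here σ² = 41 and t = 53, so σ² + t² = 2850.
Cantelli's bound: 41/2850 = 0.0144.

0.014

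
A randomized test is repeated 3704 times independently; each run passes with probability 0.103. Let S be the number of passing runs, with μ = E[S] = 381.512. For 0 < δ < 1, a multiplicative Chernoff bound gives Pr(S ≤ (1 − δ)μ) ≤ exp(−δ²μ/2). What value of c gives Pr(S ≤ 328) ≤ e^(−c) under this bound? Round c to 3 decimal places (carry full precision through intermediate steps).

3.753

Write 328 = (1 − δ)μ, so δ = 1 − 328/381.512 = 0.140263…
Then the exponent is δ²μ/2 = (μ − 328)²/(2μ) = 3.752876.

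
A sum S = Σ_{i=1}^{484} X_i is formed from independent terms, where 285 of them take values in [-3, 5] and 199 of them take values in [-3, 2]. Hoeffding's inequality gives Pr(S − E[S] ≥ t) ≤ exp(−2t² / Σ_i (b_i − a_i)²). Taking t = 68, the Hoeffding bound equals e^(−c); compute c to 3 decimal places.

0.398

Σ(b_i − a_i)² = 285·8² + 199·5² = 23215.
c = 2t² / 23215 = 2·68² / 23215 = 0.3984.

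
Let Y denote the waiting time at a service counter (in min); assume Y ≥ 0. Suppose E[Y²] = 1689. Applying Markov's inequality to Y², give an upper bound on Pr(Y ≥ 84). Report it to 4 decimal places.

Since Y ≥ 0, the event {Y ≥ 84} is the same as {Y² ≥ 7056}.
Markov's inequality applied to Y² gives Pr(Y² ≥ 7056) ≤ E[Y²]/7056 = 1689/7056 = 0.2394.

0.2394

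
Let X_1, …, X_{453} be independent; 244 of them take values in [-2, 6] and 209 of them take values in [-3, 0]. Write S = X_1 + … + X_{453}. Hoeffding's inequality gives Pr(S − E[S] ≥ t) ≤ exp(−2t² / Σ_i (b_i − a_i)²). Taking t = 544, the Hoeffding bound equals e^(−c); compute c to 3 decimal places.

Σ(b_i − a_i)² = 244·8² + 209·3² = 17497.
c = 2t² / 17497 = 2·544² / 17497 = 33.8271.

33.827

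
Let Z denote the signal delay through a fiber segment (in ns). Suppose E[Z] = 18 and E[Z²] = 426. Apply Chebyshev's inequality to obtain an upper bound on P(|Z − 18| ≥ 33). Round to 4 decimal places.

Var(Z) = E[Z²] − (E[Z])² = 426 − 324 = 102.
Chebyshev's inequality: P(|Z − μ| ≥ t) ≤ Var(Z)/t² = 102/1089 = 0.0937.

0.0937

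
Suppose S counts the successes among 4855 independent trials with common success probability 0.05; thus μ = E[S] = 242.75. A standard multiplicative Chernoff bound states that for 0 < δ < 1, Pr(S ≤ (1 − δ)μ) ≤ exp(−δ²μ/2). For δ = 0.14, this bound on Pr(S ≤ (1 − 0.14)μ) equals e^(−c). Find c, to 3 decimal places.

2.379

c = δ²μ/2 = 0.14²·242.75/2 = 2.3790.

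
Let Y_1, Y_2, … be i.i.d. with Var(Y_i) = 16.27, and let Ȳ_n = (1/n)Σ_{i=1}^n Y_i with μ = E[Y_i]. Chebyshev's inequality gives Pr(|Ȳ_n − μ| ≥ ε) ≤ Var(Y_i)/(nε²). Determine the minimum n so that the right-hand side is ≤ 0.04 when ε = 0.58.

Require 16.27/(n·0.58²) ≤ 0.04, i.e. n ≥ 16.27/(0.04·0.58²) = 1209.126.
The smallest integer n is 1210.

1210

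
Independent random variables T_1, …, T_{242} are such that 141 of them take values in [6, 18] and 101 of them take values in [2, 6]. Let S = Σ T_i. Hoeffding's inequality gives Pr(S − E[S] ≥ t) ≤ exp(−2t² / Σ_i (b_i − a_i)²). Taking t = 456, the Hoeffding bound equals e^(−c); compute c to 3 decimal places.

Σ(b_i − a_i)² = 141·12² + 101·4² = 21920.
c = 2t² / 21920 = 2·456² / 21920 = 18.9723.

18.972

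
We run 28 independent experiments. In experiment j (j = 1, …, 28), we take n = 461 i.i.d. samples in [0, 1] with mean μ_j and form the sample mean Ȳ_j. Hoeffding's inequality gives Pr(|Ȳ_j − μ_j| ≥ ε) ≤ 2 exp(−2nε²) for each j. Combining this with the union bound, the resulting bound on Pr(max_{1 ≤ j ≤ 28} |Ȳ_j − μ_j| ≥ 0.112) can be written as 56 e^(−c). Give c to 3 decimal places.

Union bound over the 28 events: Pr(max_{1 ≤ j ≤ 28} |Ȳ_j − μ_j| ≥ 0.112) ≤ 28·2·exp(−2nε²) = 56 exp(−2·461·0.112²).
So c = 2·461·0.112² = 11.5656.

11.566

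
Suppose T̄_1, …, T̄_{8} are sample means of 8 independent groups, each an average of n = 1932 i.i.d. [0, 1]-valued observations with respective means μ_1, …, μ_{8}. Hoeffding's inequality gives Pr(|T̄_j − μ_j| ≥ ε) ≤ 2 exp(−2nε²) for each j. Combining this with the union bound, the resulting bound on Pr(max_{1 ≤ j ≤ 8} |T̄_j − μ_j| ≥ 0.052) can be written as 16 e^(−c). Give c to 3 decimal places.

Union bound over the 8 events: Pr(max_{1 ≤ j ≤ 8} |T̄_j − μ_j| ≥ 0.052) ≤ 8·2·exp(−2nε²) = 16 exp(−2·1932·0.052²).
So c = 2·1932·0.052² = 10.4483.

10.448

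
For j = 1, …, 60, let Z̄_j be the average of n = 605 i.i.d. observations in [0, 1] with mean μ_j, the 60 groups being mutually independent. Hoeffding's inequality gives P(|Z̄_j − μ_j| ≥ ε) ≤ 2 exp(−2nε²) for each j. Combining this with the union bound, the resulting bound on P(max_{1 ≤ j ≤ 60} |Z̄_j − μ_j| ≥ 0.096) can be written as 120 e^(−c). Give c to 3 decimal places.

11.151

Union bound over the 60 events: P(max_{1 ≤ j ≤ 60} |Z̄_j − μ_j| ≥ 0.096) ≤ 60·2·exp(−2nε²) = 120 exp(−2·605·0.096²).
So c = 2·605·0.096² = 11.1514.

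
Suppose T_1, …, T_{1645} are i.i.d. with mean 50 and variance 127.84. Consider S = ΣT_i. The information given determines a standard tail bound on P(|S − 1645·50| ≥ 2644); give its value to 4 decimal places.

With mean and variance of each term known, Chebyshev's inequality bounds the deviation of the sum (or sample mean).
Var(S) = n·Var(T_i) = 1645·127.84 = 210296.8.
Chebyshev: P(|S − 1645·50| ≥ 2644) ≤ Var(S)/2644² = 210296.8/6990736 = 0.0301.

0.0301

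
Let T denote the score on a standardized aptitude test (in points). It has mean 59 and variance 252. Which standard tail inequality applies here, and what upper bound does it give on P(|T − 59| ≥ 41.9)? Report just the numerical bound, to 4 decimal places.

Mean and variance are known, so Chebyshev's inequality applies.
Chebyshev: P(|T − μ| ≥ t) ≤ Var(T)/t².
Bound = 252 / 1755.61 = 0.1435.

0.1435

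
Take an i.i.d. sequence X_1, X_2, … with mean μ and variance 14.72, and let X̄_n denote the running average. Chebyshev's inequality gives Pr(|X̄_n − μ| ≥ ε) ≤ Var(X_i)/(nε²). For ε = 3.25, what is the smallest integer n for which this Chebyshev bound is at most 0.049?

29

Require 14.72/(n·3.25²) ≤ 0.049, i.e. n ≥ 14.72/(0.049·3.25²) = 28.441.
The smallest integer n is 29.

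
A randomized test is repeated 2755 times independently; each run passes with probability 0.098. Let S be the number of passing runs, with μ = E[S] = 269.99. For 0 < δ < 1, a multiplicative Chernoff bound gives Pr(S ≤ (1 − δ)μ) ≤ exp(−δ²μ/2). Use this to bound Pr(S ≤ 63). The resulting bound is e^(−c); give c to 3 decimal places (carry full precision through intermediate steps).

Write 63 = (1 − δ)μ, so δ = 1 − 63/269.99 = 0.766658…
Then the exponent is δ²μ/2 = (μ − 63)²/(2μ) = 79.345272.

79.345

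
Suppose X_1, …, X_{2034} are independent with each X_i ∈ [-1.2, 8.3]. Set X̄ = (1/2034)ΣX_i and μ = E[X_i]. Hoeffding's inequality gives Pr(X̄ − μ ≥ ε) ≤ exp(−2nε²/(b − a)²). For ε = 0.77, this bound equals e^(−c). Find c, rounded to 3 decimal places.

c = 2nε²/(b − a)² = 2·2034·0.77² / 9.5² = 26.7248.

26.725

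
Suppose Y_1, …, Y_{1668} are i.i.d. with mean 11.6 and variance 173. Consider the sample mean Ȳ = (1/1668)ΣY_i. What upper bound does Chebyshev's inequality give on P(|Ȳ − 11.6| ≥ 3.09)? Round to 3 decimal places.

Var(Ȳ) = Var(Y_i)/n = 173/1668 = 0.10372.
Chebyshev: P(|Ȳ − 11.6| ≥ 3.09) ≤ Var(Ȳ)/(3.09)² = 173/(1668·3.09²) = 0.0109.

0.011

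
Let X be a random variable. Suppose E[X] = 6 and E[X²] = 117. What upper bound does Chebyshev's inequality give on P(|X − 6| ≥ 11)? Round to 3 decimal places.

Var(X) = E[X²] − (E[X])² = 117 − 36 = 81.
Chebyshev's inequality: P(|X − μ| ≥ t) ≤ Var(X)/t² = 81/121 = 0.6694.

0.669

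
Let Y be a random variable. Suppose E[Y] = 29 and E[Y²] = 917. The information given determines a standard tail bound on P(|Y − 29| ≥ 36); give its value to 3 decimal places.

0.059

The first two moments determine the variance, so Chebyshev's inequality is the sharpest standard bound available.
Var(Y) = E[Y²] − (E[Y])² = 917 − 841 = 76.
Chebyshev's inequality: P(|Y − μ| ≥ t) ≤ Var(Y)/t² = 76/1296 = 0.0586.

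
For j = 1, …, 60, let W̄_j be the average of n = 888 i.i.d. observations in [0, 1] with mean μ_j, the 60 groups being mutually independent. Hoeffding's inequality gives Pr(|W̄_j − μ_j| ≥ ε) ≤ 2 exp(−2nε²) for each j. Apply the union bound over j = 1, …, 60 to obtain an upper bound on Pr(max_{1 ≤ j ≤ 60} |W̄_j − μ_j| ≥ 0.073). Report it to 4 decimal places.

Per-experiment Hoeffding bound: 2·exp(−2·888·0.073²) = 2·exp(−9.46430) = 0.00015514.
Union bound over 60 events: 60·0.00015514 = 0.00931.

0.0093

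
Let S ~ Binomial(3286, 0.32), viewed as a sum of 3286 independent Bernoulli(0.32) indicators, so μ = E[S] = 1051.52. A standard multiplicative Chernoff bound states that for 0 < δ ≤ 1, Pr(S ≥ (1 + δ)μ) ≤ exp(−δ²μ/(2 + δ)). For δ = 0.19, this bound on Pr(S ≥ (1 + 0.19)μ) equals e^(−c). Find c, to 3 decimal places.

c = δ²μ/(2 + δ) = 0.19²·1051.52/(2 + 0.19) = 17.3333.

17.333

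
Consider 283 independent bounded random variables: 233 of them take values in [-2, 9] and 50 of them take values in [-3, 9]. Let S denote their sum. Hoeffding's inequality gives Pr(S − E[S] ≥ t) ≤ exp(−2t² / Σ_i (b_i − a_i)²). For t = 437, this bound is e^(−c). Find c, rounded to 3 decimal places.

Σ(b_i − a_i)² = 233·11² + 50·12² = 35393.
c = 2t² / 35393 = 2·437² / 35393 = 10.7913.

10.791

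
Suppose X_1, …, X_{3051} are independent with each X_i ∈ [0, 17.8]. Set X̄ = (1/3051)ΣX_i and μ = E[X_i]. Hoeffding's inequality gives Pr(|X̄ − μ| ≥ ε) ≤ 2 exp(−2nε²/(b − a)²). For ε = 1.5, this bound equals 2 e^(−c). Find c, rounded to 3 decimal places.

43.333

c = 2nε²/(b − a)² = 2·3051·1.5² / 17.8² = 43.3326.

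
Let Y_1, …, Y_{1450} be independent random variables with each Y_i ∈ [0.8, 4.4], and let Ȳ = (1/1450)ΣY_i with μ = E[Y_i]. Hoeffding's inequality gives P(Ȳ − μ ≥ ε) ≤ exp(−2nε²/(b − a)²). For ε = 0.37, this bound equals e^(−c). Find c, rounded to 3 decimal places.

30.633

c = 2nε²/(b − a)² = 2·1450·0.37² / 3.6² = 30.6335.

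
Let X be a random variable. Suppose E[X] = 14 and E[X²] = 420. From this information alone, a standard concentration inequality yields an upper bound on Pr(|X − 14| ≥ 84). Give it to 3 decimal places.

0.032

The first two moments determine the variance, so Chebyshev's inequality is the sharpest standard bound available.
Var(X) = E[X²] − (E[X])² = 420 − 196 = 224.
Chebyshev's inequality: Pr(|X − μ| ≥ t) ≤ Var(X)/t² = 224/7056 = 0.0317.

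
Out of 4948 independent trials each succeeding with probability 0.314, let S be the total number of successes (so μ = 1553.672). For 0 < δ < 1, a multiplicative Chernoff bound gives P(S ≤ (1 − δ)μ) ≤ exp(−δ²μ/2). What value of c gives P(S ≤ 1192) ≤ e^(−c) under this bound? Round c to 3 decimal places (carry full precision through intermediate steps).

42.096

Write 1192 = (1 − δ)μ, so δ = 1 − 1192/1553.672 = 0.2327853…
Then the exponent is δ²μ/2 = (μ − 1192)²/(2μ) = 42.095962.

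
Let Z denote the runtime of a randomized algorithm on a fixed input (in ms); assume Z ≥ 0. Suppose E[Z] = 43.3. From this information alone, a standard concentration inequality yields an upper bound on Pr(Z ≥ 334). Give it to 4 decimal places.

0.1296

Only the mean of a non-negative variable is known, so Markov's inequality is the applicable tail bound.
Markov's inequality: for a non-negative random variable, Pr(Z ≥ a) ≤ E[Z]/a.
Here E[Z] = 43.3 and a = 334, so the bound is 43.3/334 = 0.1296.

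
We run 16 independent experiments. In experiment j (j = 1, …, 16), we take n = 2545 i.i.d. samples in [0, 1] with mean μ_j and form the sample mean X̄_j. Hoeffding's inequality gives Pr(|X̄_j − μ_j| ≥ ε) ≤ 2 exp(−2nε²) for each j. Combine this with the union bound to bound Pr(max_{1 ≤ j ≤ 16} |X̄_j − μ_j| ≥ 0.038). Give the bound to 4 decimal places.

0.0206

Per-experiment Hoeffding bound: 2·exp(−2·2545·0.038²) = 2·exp(−7.34996) = 0.0012852.
Union bound over 16 events: 16·0.0012852 = 0.02056.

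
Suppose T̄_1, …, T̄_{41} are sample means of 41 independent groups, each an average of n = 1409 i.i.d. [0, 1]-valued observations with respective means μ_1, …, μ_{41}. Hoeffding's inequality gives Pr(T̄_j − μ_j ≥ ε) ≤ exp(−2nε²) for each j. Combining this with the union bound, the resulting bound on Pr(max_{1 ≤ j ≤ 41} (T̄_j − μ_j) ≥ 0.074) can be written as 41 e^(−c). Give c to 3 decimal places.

Union bound over the 41 events: Pr(max_{1 ≤ j ≤ 41} (T̄_j − μ_j) ≥ 0.074) ≤ 41·exp(−2nε²) = 41 exp(−2·1409·0.074²).
So c = 2·1409·0.074² = 15.4314.

15.431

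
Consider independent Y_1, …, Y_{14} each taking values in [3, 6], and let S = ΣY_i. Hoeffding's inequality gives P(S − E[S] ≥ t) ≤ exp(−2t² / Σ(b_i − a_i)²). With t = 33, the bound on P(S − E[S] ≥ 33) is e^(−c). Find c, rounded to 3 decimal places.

17.286

Σ(b_i − a_i)² = 14·(3)² = 126.
c = 2t²/126 = 2·33²/126 = 17.2857.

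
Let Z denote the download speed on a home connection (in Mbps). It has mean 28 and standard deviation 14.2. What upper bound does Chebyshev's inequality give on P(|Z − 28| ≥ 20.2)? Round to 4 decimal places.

Chebyshev: P(|Z − μ| ≥ t) ≤ Var(Z)/t².
Var(Z) = σ² = 14.2² = 201.64.
Bound = 201.64 / 408.04 = 0.4942.

0.4942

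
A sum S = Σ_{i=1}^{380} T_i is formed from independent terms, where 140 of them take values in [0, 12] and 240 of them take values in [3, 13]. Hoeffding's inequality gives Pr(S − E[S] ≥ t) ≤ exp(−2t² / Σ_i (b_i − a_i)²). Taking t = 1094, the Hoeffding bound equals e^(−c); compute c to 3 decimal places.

Σ(b_i − a_i)² = 140·12² + 240·10² = 44160.
c = 2t² / 44160 = 2·1094² / 44160 = 54.2045.

54.205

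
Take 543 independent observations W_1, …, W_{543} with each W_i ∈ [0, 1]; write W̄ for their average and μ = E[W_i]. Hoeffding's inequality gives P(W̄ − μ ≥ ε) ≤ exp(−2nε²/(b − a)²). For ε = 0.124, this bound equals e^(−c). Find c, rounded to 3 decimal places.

16.698

c = 2nε²/(b − a)² = 2·543·0.124² / 1² = 16.6983.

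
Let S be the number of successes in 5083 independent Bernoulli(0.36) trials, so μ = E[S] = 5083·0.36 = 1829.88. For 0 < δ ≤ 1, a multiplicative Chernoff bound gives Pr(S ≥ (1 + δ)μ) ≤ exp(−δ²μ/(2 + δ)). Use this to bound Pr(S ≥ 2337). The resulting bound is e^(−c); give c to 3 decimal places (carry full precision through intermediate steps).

61.718

Write 2337 = (1 + δ)μ, so δ = 2337/1829.88 − 1 = 0.2771329…
Then the exponent is δ²μ/(2 + δ) = (2337 − μ)² / (μ·(2 + δ)) = 61.717807.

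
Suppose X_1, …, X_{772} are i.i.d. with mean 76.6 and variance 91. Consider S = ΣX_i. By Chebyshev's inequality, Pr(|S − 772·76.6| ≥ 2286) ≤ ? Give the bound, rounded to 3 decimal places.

0.013

Var(S) = n·Var(X_i) = 772·91 = 70252.
Chebyshev: Pr(|S − 772·76.6| ≥ 2286) ≤ Var(S)/2286² = 70252/5225796 = 0.0134.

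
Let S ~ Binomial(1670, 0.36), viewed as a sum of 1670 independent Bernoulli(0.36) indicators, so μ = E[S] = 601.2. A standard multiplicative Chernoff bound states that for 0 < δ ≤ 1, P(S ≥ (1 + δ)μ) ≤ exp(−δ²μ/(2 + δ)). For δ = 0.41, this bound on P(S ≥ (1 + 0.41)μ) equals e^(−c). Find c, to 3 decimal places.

c = δ²μ/(2 + δ) = 0.41²·601.2/(2 + 0.41) = 41.9343.

41.934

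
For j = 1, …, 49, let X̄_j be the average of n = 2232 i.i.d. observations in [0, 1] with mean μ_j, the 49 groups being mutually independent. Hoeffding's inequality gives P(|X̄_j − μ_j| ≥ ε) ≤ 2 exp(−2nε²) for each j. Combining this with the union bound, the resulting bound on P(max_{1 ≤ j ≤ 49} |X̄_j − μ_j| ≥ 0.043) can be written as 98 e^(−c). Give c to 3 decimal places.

Union bound over the 49 events: P(max_{1 ≤ j ≤ 49} |X̄_j − μ_j| ≥ 0.043) ≤ 49·2·exp(−2nε²) = 98 exp(−2·2232·0.043²).
So c = 2·2232·0.043² = 8.2539.

8.254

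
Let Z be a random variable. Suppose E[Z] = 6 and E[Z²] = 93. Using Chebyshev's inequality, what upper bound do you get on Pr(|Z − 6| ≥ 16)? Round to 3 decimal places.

Var(Z) = E[Z²] − (E[Z])² = 93 − 36 = 57.
Chebyshev's inequality: Pr(|Z − μ| ≥ t) ≤ Var(Z)/t² = 57/256 = 0.2227.

0.223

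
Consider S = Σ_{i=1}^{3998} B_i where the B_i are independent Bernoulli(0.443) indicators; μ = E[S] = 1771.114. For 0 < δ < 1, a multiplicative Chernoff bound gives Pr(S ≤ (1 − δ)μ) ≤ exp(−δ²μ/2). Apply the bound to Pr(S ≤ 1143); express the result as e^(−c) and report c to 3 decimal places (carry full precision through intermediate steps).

111.378

Write 1143 = (1 − δ)μ, so δ = 1 − 1143/1771.114 = 0.3546435…
Then the exponent is δ²μ/2 = (μ − 1143)²/(2μ) = 111.378262.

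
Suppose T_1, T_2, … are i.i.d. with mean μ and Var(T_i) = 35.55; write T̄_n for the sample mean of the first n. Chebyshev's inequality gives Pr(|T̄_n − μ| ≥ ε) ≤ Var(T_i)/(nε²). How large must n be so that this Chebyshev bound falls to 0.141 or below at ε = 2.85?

32

Require 35.55/(n·2.85²) ≤ 0.141, i.e. n ≥ 35.55/(0.141·2.85²) = 31.041.
The smallest integer n is 32.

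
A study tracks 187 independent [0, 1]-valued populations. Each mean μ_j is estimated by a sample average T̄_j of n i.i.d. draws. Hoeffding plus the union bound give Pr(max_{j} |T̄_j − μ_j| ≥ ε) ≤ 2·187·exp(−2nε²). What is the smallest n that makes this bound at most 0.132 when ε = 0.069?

Need 2·187·exp(−2nε²) ≤ 0.132, i.e. exp(−2nε²) ≤ 0.132/374.
So 2nε² ≥ ln(374/0.132) = 7.949209.
Hence n ≥ 7.949209/(2·0.069²) = 834.826.
The smallest integer n is 835.

835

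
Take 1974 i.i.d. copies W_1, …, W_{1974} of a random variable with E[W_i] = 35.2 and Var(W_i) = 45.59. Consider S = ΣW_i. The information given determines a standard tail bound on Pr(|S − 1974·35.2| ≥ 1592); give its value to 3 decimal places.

With mean and variance of each term known, Chebyshev's inequality bounds the deviation of the sum (or sample mean).
Var(S) = n·Var(W_i) = 1974·45.59 = 89994.66.
Chebyshev: Pr(|S − 1974·35.2| ≥ 1592) ≤ Var(S)/1592² = 89994.66/2534464 = 0.0355.

0.036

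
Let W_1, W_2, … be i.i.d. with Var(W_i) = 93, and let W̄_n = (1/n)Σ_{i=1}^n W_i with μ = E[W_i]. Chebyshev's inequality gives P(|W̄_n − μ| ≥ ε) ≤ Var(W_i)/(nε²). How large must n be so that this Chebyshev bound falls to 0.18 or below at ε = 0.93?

Require 93/(n·0.93²) ≤ 0.18, i.e. n ≥ 93/(0.18·0.93²) = 597.372.
The smallest integer n is 598.

598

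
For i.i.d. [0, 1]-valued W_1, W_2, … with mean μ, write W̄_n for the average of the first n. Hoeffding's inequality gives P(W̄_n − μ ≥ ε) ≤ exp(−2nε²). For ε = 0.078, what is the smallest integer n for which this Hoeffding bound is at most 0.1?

Require exp(−2nε²) ≤ 0.1, i.e. 2nε² ≥ ln(1/0.1) = 2.302585.
So n ≥ 2.302585 / (2·0.078²) = 189.233.
The smallest integer n is 190.

190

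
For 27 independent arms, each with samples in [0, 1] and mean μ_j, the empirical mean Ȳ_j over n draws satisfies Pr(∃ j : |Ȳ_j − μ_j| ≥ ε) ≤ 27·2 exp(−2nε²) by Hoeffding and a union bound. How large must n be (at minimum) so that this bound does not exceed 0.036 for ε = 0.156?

151

Need 2·27·exp(−2nε²) ≤ 0.036, i.e. exp(−2nε²) ≤ 0.036/54.
So 2nε² ≥ ln(54/0.036) = 7.313220.
Hence n ≥ 7.313220/(2·0.156²) = 150.255.
The smallest integer n is 151.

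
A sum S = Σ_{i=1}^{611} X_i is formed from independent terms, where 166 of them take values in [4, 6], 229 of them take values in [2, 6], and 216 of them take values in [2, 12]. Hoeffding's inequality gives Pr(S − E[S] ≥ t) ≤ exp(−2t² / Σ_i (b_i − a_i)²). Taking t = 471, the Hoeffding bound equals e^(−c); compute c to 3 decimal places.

17.112

Σ(b_i − a_i)² = 166·2² + 229·4² + 216·10² = 25928.
c = 2t² / 25928 = 2·471² / 25928 = 17.1121.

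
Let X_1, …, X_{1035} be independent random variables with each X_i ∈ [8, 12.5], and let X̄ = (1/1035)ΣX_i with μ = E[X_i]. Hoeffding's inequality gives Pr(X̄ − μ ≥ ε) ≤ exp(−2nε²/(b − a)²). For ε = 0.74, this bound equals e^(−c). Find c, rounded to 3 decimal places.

55.977

c = 2nε²/(b − a)² = 2·1035·0.74² / 4.5² = 55.9769.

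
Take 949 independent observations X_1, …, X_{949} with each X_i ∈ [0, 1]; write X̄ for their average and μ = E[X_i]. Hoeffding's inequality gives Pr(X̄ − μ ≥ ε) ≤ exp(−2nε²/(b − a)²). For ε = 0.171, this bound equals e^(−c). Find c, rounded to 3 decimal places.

55.499

c = 2nε²/(b − a)² = 2·949·0.171² / 1² = 55.4994.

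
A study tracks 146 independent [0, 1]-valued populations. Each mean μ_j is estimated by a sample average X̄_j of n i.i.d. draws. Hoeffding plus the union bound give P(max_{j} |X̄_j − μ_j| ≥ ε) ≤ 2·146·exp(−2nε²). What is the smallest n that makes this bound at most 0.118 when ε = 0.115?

296

Need 2·146·exp(−2nε²) ≤ 0.118, i.e. exp(−2nε²) ≤ 0.118/292.
So 2nε² ≥ ln(292/0.118) = 7.813824.
Hence n ≥ 7.813824/(2·0.115²) = 295.419.
The smallest integer n is 296.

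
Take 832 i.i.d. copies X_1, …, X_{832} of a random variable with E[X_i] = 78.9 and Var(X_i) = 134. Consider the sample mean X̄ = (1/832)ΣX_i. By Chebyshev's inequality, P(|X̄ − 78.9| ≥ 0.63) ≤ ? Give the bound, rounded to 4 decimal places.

0.4058

Var(X̄) = Var(X_i)/n = 134/832 = 0.16106.
Chebyshev: P(|X̄ − 78.9| ≥ 0.63) ≤ Var(X̄)/(0.63)² = 134/(832·0.63²) = 0.4058.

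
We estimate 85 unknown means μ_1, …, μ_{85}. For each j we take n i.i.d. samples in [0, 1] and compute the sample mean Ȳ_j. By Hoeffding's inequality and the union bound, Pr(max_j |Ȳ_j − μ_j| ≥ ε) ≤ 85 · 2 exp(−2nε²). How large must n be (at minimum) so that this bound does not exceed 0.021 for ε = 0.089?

Need 2·85·exp(−2nε²) ≤ 0.021, i.e. exp(−2nε²) ≤ 0.021/170.
So 2nε² ≥ ln(170/0.021) = 8.999031.
Hence n ≥ 8.999031/(2·0.089²) = 568.049.
The smallest integer n is 569.

569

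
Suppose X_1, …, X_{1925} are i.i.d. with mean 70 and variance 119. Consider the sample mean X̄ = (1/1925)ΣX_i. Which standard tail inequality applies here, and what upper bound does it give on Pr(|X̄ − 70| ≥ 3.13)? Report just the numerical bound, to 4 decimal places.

0.0063

With mean and variance of each term known, Chebyshev's inequality bounds the deviation of the sum (or sample mean).
Var(X̄) = Var(X_i)/n = 119/1925 = 0.061818.
Chebyshev: Pr(|X̄ − 70| ≥ 3.13) ≤ Var(X̄)/(3.13)² = 119/(1925·3.13²) = 0.0063.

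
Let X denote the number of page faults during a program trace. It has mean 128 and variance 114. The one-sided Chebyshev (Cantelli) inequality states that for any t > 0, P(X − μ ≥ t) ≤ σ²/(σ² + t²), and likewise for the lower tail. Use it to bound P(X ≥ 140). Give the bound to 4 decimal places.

Here σ² = 114 and t = 12, so σ² + t² = 258.
Cantelli's bound: 114/258 = 0.4419.

0.4419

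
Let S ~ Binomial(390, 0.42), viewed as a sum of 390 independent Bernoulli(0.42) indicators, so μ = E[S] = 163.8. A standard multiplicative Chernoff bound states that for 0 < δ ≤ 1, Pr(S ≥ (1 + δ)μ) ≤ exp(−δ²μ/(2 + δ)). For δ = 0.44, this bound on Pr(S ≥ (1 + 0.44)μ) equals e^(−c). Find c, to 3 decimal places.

c = δ²μ/(2 + δ) = 0.44²·163.8/(2 + 0.44) = 12.9966.

12.997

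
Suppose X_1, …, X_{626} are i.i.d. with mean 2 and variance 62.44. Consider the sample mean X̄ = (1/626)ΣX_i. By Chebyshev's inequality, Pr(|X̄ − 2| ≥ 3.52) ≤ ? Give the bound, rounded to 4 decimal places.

0.0081

Var(X̄) = Var(X_i)/n = 62.44/626 = 0.099744.
Chebyshev: Pr(|X̄ − 2| ≥ 3.52) ≤ Var(X̄)/(3.52)² = 62.44/(626·3.52²) = 0.0081.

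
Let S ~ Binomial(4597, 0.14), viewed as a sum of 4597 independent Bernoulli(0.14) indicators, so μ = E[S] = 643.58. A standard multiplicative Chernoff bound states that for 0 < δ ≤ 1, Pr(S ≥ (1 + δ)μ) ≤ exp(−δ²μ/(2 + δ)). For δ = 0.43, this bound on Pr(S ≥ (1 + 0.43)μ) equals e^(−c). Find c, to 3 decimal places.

48.970

c = δ²μ/(2 + δ) = 0.43²·643.58/(2 + 0.43) = 48.9703.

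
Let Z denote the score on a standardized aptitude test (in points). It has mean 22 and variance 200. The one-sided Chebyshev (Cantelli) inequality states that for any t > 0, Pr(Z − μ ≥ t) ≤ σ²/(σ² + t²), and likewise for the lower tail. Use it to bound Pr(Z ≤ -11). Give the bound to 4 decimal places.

0.1552

Here σ² = 200 and t = 33, so σ² + t² = 1289.
Cantelli's bound: 200/1289 = 0.1552.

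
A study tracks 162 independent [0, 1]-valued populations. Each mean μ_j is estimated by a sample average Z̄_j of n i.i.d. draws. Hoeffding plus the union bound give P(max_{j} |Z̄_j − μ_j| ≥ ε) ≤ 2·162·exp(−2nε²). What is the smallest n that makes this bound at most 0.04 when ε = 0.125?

Need 2·162·exp(−2nε²) ≤ 0.04, i.e. exp(−2nε²) ≤ 0.04/324.
So 2nε² ≥ ln(324/0.04) = 8.999619.
Hence n ≥ 8.999619/(2·0.125²) = 287.988.
The smallest integer n is 288.

288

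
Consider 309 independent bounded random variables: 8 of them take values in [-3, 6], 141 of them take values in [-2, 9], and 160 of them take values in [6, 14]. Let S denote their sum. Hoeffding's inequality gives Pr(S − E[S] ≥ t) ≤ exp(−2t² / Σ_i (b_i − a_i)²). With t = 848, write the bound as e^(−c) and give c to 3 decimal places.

Σ(b_i − a_i)² = 8·9² + 141·11² + 160·8² = 27949.
c = 2t² / 27949 = 2·848² / 27949 = 51.4583.

51.458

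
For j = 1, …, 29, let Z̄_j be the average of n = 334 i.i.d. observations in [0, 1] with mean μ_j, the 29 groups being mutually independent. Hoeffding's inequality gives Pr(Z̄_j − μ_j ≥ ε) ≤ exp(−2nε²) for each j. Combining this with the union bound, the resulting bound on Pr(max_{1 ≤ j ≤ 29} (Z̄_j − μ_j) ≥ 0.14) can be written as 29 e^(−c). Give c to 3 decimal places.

Union bound over the 29 events: Pr(max_{1 ≤ j ≤ 29} (Z̄_j − μ_j) ≥ 0.14) ≤ 29·exp(−2nε²) = 29 exp(−2·334·0.14²).
So c = 2·334·0.14² = 13.0928.

13.093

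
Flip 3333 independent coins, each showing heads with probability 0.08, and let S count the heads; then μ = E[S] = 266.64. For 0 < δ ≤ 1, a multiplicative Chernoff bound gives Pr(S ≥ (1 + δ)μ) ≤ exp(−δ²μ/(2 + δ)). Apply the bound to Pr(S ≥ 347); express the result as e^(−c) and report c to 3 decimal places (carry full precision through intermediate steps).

10.524

Write 347 = (1 + δ)μ, so δ = 347/266.64 − 1 = 0.3013801…
Then the exponent is δ²μ/(2 + δ) = (347 − μ)² / (μ·(2 + δ)) = 10.523645.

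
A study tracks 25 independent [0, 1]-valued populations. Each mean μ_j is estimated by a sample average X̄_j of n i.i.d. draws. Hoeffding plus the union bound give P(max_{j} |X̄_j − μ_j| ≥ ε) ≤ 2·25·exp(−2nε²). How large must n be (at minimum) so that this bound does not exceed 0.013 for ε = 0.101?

405

Need 2·25·exp(−2nε²) ≤ 0.013, i.e. exp(−2nε²) ≤ 0.013/50.
So 2nε² ≥ ln(50/0.013) = 8.254829.
Hence n ≥ 8.254829/(2·0.101²) = 404.609.
The smallest integer n is 405.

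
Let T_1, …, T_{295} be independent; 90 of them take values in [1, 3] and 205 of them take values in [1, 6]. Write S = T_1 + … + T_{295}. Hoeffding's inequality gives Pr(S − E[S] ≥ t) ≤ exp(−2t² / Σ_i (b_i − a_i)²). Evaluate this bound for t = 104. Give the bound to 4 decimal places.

0.0194

Σ(b_i − a_i)² = 90·2² + 205·5² = 5485.
Exponent = 2·104² / 5485 = 3.94385.
Bound = exp(−3.94385) = 0.01937.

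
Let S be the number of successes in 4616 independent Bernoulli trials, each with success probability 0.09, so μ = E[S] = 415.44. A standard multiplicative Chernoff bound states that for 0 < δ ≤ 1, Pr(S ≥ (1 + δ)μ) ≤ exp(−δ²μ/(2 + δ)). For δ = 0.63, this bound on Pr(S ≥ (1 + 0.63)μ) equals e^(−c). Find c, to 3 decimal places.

c = δ²μ/(2 + δ) = 0.63²·415.44/(2 + 0.63) = 62.6951.

62.695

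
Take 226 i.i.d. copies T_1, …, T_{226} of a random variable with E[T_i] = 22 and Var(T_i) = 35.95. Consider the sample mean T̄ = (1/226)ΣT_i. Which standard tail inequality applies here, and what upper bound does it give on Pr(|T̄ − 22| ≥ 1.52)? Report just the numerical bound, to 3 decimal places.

0.069

With mean and variance of each term known, Chebyshev's inequality bounds the deviation of the sum (or sample mean).
Var(T̄) = Var(T_i)/n = 35.95/226 = 0.15907.
Chebyshev: Pr(|T̄ − 22| ≥ 1.52) ≤ Var(T̄)/(1.52)² = 35.95/(226·1.52²) = 0.0688.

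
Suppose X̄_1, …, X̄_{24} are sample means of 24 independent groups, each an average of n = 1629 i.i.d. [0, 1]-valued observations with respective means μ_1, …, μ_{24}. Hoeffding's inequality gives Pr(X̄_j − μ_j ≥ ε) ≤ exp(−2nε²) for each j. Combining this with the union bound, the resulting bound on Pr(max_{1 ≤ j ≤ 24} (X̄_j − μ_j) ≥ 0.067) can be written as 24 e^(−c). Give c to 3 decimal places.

14.625

Union bound over the 24 events: Pr(max_{1 ≤ j ≤ 24} (X̄_j − μ_j) ≥ 0.067) ≤ 24·exp(−2nε²) = 24 exp(−2·1629·0.067²).
So c = 2·1629·0.067² = 14.6252.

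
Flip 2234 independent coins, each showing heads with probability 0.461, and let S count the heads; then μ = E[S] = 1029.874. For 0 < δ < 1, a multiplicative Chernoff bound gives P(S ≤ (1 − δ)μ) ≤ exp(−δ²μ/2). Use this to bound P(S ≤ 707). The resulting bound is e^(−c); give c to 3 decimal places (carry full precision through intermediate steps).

Write 707 = (1 − δ)μ, so δ = 1 − 707/1029.874 = 0.3135083…
Then the exponent is δ²μ/2 = (μ − 707)²/(2μ) = 50.611832.

50.612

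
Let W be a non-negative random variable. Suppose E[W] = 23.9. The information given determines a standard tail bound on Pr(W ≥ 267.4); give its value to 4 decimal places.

0.0894

Only the mean of a non-negative variable is known, so Markov's inequality is the applicable tail bound.
Markov's inequality: for a non-negative random variable, Pr(W ≥ a) ≤ E[W]/a.
Here E[W] = 23.9 and a = 267.4, so the bound is 23.9/267.4 = 0.0894.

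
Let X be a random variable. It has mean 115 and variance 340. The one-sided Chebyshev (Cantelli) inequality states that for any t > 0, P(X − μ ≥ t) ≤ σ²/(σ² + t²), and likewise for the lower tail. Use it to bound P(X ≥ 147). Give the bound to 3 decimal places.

Here σ² = 340 and t = 32, so σ² + t² = 1364.
Cantelli's bound: 340/1364 = 0.2493.

0.249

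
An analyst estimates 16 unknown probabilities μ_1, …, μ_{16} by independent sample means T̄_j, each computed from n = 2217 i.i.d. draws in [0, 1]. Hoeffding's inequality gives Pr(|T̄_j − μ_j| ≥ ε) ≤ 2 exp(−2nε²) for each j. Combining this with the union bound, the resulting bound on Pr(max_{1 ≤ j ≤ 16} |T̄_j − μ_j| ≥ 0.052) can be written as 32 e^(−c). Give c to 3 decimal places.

11.990

Union bound over the 16 events: Pr(max_{1 ≤ j ≤ 16} |T̄_j − μ_j| ≥ 0.052) ≤ 16·2·exp(−2nε²) = 32 exp(−2·2217·0.052²).
So c = 2·2217·0.052² = 11.9895.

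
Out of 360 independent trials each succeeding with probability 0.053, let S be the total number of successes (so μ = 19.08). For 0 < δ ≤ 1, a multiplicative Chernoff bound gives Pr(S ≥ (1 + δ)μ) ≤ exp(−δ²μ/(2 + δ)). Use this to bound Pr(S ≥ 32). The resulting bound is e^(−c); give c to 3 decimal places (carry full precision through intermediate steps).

3.268

Write 32 = (1 + δ)μ, so δ = 32/19.08 − 1 = 0.6771488…
Then the exponent is δ²μ/(2 + δ) = (32 − μ)² / (μ·(2 + δ)) = 3.267940.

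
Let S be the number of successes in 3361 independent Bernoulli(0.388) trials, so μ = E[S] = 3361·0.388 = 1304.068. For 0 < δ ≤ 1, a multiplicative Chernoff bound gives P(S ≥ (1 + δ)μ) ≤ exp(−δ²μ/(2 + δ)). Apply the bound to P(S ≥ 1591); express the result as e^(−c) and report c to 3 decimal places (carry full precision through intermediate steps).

Write 1591 = (1 + δ)μ, so δ = 1591/1304.068 − 1 = 0.2200284…
Then the exponent is δ²μ/(2 + δ) = (1591 − μ)² / (μ·(2 + δ)) = 28.438010.

28.438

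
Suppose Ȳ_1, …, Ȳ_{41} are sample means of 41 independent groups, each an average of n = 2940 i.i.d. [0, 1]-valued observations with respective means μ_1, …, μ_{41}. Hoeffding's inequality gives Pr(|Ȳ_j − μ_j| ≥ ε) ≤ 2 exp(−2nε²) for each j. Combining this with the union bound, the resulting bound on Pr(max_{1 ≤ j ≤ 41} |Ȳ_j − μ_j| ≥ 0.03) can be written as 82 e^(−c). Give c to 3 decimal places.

5.292

Union bound over the 41 events: Pr(max_{1 ≤ j ≤ 41} |Ȳ_j − μ_j| ≥ 0.03) ≤ 41·2·exp(−2nε²) = 82 exp(−2·2940·0.03²).
So c = 2·2940·0.03² = 5.2920.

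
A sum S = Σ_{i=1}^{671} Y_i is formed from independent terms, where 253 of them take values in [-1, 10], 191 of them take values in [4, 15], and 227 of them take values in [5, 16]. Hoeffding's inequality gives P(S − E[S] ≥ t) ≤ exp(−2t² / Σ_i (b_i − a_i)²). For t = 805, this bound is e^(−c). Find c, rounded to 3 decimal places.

15.963

Σ(b_i − a_i)² = 253·11² + 191·11² + 227·11² = 81191.
c = 2t² / 81191 = 2·805² / 81191 = 15.9630.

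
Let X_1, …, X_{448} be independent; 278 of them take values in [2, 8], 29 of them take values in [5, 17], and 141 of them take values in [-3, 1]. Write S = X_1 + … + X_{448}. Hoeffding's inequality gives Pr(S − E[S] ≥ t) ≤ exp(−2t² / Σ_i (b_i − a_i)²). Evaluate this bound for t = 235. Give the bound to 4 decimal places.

0.0012

Σ(b_i − a_i)² = 278·6² + 29·12² + 141·4² = 16440.
Exponent = 2·235² / 16440 = 6.71837.
Bound = exp(−6.71837) = 0.00121.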